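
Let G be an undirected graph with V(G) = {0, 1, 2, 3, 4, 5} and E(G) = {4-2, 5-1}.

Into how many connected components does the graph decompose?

From 0: component {0}.
From 1: component {1, 5}.
From 2: component {2, 4}.
From 3: component {3}.
That's 4 components.

4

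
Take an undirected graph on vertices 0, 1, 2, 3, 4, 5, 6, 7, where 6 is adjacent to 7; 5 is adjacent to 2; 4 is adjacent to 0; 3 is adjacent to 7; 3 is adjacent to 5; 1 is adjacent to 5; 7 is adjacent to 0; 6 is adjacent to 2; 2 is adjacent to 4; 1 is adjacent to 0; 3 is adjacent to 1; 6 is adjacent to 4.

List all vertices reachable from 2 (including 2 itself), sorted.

Start at 2.
Its neighbours: 4, 5, 6.
Then their neighbours: 0, 1, 3, 7.
Every vertex is now reached.

0, 1, 2, 3, 4, 5, 6, 7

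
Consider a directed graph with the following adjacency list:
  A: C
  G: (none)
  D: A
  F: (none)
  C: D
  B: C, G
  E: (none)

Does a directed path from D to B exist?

Explore from D.
Distance 1: reach A.
Distance 2: reach C.
The search from D is exhausted; no directed path reaches B.

No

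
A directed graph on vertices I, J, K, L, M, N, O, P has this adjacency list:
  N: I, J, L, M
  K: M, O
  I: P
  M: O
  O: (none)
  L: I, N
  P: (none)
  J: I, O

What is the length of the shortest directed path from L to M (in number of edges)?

Distance 0: L.
Distance 1: I, N.
Distance 2: J, M, P — contains M.

2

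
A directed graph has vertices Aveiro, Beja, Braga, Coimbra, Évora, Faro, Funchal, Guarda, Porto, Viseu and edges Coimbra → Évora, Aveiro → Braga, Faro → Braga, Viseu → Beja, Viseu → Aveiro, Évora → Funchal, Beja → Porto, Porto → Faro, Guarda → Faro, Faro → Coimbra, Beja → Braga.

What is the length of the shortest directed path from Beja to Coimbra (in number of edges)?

Distance 0: Beja.
Distance 1: Braga, Porto.
Distance 2: Faro.
Distance 3: Coimbra — contains Coimbra.

3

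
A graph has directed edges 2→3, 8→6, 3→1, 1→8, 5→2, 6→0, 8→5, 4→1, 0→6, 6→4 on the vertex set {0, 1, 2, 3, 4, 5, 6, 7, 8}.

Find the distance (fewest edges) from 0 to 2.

Distance 0: 0.
Distance 1: 6.
Distance 2: 4.
Distance 3: 1.
Distance 4: 8.
Distance 5: 5.
Distance 6: 2 — contains 2.

6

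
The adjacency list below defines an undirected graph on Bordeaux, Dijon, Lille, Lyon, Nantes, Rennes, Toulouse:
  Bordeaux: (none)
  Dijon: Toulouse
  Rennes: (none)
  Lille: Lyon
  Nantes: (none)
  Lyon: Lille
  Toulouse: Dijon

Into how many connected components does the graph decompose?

From Bordeaux: component {Bordeaux}.
From Dijon: component {Dijon, Toulouse}.
From Lille: component {Lille, Lyon}.
From Nantes: component {Nantes}.
From Rennes: component {Rennes}.
That's 5 components.

5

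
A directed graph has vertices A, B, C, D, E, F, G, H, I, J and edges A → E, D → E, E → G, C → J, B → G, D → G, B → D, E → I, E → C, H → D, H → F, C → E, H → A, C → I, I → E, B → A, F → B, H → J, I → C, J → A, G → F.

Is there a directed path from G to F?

Explore from G.
Distance 1: reach F.
Found F.

Yes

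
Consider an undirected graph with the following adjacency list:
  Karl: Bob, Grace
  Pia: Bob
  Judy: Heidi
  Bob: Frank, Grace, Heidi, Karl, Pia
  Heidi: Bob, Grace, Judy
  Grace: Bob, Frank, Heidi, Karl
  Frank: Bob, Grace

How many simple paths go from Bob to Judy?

4

Bob–Frank–Grace–Heidi–Judy
Bob–Grace–Heidi–Judy
Bob–Heidi–Judy
Bob–Karl–Grace–Heidi–Judy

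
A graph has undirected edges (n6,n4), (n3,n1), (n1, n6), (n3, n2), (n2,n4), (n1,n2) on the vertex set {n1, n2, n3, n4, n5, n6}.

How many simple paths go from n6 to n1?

3

n6–n1
n6–n4–n2–n1
n6–n4–n2–n3–n1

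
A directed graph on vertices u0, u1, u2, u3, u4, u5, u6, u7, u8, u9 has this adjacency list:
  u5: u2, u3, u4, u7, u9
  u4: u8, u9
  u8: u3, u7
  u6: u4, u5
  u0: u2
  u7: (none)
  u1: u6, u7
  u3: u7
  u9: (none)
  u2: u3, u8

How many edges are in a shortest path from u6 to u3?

2

Distance 0: u6.
Distance 1: u4, u5.
Distance 2: u2, u3, u7, u8, u9 — contains u3.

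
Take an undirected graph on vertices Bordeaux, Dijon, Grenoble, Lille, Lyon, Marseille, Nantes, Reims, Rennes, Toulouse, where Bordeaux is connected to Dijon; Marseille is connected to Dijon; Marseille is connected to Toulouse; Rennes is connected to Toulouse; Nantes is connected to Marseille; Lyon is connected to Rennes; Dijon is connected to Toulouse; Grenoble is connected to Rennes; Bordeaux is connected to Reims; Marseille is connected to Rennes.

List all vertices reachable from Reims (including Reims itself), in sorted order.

Bordeaux, Dijon, Grenoble, Lyon, Marseille, Nantes, Reims, Rennes, Toulouse

Start at Reims.
Its neighbours: Bordeaux.
Then their neighbours: Dijon.
Then next layer: Marseille, Toulouse.
Then next layer: Nantes, Rennes.
Then next layer: Grenoble, Lyon.
Nothing further is reachable.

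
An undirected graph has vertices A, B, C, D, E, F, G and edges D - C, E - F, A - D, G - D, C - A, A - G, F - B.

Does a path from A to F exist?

No

Explore from A.
Distance 1: reach C, D, G.
The search is exhausted without reaching F; it lies in a different component.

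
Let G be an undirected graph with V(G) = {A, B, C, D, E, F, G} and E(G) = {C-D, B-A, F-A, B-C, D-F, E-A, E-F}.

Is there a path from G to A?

G has no edges, so nothing is reachable from it.

No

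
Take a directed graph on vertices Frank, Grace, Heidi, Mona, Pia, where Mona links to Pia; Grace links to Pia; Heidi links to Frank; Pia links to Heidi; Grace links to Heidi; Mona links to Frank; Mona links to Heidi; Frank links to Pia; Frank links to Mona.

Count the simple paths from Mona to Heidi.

Mona→Frank→Pia→Heidi
Mona→Heidi
Mona→Pia→Heidi

3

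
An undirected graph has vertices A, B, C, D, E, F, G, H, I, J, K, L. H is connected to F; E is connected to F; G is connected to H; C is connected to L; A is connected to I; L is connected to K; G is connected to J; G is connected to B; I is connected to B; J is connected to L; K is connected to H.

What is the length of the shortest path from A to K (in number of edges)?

5

Distance 0: A.
Distance 1: I.
Distance 2: B.
Distance 3: G.
Distance 4: H, J.
Distance 5: F, K, L — contains K.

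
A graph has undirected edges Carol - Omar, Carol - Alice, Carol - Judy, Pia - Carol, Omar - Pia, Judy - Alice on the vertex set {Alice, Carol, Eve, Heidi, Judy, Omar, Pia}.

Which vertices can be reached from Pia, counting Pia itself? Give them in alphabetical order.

Start at Pia.
Its neighbours: Carol, Omar.
Then their neighbours: Alice, Judy.
Nothing further is reachable.

Alice, Carol, Judy, Omar, Pia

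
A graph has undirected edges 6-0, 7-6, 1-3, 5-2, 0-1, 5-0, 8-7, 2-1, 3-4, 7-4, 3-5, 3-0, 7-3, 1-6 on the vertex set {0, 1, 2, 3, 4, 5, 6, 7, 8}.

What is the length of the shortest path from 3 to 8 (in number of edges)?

Distance 0: 3.
Distance 1: 0, 1, 4, 5, 7.
Distance 2: 2, 6, 8 — contains 8.

2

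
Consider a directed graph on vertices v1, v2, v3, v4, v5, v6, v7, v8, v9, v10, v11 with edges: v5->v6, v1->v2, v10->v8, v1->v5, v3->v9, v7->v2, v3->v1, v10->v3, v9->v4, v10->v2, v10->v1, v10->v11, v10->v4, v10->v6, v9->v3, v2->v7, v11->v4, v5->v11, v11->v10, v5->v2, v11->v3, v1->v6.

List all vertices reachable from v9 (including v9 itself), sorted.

v1, v2, v3, v4, v5, v6, v7, v8, v9, v10, v11

Start at v9.
Its neighbours: v3, v4.
Then their neighbours: v1.
Then next layer: v2, v5, v6.
Then next layer: v7, v11.
Then next layer: v10.
Then next layer: v8.
Every vertex is now reached.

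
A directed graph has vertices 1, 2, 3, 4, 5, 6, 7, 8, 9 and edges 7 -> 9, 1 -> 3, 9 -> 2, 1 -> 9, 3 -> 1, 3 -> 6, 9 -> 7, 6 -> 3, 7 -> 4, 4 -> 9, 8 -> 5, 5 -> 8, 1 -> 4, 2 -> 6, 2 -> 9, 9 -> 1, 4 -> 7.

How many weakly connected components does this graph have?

2

From 1: component {1, 2, 3, 4, 6, 7, 9}.
From 5: component {5, 8}.
That's 2 components.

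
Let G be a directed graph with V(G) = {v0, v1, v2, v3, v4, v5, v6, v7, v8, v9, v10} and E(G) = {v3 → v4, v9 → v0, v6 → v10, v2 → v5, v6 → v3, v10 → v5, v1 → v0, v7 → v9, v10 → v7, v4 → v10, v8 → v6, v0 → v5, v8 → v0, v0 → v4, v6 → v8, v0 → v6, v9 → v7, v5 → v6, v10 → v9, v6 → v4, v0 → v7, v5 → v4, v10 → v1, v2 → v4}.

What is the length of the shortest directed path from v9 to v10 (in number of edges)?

3

Distance 0: v9.
Distance 1: v0, v7.
Distance 2: v4, v5, v6.
Distance 3: v3, v8, v10 — contains v10.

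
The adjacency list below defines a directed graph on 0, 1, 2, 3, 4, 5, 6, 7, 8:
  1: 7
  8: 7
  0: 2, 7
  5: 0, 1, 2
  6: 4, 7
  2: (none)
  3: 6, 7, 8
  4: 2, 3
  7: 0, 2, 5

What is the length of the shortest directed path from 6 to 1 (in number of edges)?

Distance 0: 6.
Distance 1: 4, 7.
Distance 2: 0, 2, 3, 5.
Distance 3: 1, 8 — contains 1.

3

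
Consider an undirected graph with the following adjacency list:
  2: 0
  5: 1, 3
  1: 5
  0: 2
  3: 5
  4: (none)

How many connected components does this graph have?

From 0: component {0, 2}.
From 1: component {1, 3, 5}.
From 4: component {4}.
That's 3 components.

3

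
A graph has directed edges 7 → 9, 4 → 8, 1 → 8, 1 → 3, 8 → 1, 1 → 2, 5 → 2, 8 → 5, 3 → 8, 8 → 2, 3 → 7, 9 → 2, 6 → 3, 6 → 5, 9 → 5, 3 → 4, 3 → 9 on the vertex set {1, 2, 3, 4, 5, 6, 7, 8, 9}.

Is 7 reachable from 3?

Explore from 3.
Distance 1: reach 4, 7, 8, 9.
Found 7.

Yes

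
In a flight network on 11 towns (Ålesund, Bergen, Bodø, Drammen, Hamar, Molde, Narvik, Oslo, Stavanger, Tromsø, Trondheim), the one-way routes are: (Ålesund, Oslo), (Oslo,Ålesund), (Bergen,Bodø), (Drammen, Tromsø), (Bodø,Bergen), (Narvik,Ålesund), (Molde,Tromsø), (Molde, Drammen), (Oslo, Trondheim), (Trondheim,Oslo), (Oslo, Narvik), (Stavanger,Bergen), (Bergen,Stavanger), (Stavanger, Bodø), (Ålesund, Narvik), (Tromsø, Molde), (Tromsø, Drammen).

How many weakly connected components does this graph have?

4

From Ålesund: component {Ålesund, Narvik, Oslo, Trondheim}.
From Bergen: component {Bergen, Bodø, Stavanger}.
From Drammen: component {Drammen, Molde, Tromsø}.
From Hamar: component {Hamar}.
That's 4 components.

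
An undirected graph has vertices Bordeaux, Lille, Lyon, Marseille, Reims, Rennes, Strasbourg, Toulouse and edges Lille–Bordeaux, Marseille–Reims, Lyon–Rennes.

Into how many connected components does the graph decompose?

5

From Bordeaux: component {Bordeaux, Lille}.
From Lyon: component {Lyon, Rennes}.
From Marseille: component {Marseille, Reims}.
From Strasbourg: component {Strasbourg}.
From Toulouse: component {Toulouse}.
That's 5 components.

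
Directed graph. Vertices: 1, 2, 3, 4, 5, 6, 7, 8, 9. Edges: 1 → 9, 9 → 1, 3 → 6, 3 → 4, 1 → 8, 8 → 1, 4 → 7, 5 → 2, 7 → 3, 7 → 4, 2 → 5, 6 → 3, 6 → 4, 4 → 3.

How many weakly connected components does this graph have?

3

From 1: component {1, 8, 9}.
From 2: component {2, 5}.
From 3: component {3, 4, 6, 7}.
That's 3 components.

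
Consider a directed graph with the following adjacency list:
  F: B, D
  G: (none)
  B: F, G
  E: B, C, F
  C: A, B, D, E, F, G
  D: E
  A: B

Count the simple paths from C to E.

5

C→A→B→F→D→E
C→B→F→D→E
C→D→E
C→E
C→F→D→E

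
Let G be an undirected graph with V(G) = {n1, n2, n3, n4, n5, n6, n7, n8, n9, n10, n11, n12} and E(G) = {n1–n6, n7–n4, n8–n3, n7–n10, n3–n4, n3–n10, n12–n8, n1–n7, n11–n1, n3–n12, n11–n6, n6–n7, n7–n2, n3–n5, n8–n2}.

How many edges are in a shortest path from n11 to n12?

5

Distance 0: n11.
Distance 1: n1, n6.
Distance 2: n7.
Distance 3: n2, n4, n10.
Distance 4: n3, n8.
Distance 5: n5, n12 — contains n12.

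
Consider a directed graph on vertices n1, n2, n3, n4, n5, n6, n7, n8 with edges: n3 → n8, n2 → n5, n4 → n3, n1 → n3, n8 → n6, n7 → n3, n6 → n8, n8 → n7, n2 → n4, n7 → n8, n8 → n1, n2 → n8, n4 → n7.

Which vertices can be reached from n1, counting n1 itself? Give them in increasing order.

Start at n1.
Its neighbours: n3.
Then their neighbours: n8.
Then next layer: n6, n7.
Nothing further is reachable.

n1, n3, n6, n7, n8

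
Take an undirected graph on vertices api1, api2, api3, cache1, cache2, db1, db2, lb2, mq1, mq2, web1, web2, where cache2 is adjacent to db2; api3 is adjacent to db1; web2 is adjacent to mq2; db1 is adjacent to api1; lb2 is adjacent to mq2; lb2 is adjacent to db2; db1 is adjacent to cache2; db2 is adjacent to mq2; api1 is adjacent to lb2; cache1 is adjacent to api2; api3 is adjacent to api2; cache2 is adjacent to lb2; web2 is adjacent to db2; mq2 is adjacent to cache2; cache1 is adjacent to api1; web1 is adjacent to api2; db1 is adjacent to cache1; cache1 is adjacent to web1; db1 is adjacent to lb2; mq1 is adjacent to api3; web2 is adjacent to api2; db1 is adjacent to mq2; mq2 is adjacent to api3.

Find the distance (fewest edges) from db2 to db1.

Distance 0: db2.
Distance 1: cache2, lb2, mq2, web2.
Distance 2: api1, api2, api3, db1 — contains db1.

2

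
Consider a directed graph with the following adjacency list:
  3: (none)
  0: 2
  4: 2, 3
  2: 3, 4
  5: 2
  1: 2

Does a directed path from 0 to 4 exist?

Explore from 0.
Distance 1: reach 2.
Distance 2: reach 3, 4.
Found 4.

Yes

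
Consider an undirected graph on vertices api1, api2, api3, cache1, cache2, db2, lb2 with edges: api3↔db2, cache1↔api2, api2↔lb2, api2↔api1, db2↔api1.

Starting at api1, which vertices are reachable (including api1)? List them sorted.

Start at api1.
Its neighbours: api2, db2.
Then their neighbours: api3, cache1, lb2.
Nothing further is reachable.

api1, api2, api3, cache1, db2, lb2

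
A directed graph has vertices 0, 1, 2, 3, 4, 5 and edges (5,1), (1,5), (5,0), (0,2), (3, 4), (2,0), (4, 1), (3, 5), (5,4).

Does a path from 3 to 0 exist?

Yes

Explore from 3.
Distance 1: reach 4, 5.
Distance 2: reach 0, 1.
Found 0.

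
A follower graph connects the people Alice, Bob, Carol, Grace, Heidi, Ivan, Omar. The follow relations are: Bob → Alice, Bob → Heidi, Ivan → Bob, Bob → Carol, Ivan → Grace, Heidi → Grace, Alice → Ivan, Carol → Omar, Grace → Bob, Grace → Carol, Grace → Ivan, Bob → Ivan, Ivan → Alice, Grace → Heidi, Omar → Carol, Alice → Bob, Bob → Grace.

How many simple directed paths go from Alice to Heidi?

7

Alice→Bob→Grace→Heidi
Alice→Bob→Heidi
Alice→Bob→Ivan→Grace→Heidi
Alice→Ivan→Bob→Grace→Heidi
Alice→Ivan→Bob→Heidi
Alice→Ivan→Grace→Bob→Heidi
Alice→Ivan→Grace→Heidi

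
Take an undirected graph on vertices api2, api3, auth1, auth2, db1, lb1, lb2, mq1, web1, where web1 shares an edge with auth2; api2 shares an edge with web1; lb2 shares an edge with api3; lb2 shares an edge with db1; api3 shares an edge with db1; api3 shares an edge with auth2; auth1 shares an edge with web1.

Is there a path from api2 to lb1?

No

Explore from api2.
Distance 1: reach web1.
Distance 2: reach auth1, auth2.
Distance 3: reach api3.
Distance 4: reach db1, lb2.
The search is exhausted without reaching lb1; it lies in a different component.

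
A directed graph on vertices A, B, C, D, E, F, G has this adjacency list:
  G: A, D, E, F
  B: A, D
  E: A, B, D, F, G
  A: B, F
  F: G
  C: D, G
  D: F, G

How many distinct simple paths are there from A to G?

3

A→B→D→F→G
A→B→D→G
A→F→G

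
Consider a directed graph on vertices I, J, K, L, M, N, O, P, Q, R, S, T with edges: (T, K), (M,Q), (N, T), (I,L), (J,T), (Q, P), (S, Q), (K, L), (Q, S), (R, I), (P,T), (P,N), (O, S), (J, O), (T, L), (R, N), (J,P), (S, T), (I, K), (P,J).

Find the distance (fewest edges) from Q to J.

Distance 0: Q.
Distance 1: P, S.
Distance 2: J, N, T — contains J.

2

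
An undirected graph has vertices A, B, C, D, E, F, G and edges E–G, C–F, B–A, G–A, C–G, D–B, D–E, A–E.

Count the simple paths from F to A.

3

F–C–G–A
F–C–G–E–A
F–C–G–E–D–B–A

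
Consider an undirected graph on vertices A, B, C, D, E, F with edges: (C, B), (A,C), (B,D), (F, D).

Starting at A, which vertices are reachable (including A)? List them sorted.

A, B, C, D, F

Start at A.
Its neighbours: C.
Then their neighbours: B.
Then next layer: D.
Then next layer: F.
Nothing further is reachable.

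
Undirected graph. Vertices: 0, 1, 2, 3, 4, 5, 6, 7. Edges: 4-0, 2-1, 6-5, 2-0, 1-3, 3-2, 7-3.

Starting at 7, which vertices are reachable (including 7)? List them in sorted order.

Start at 7.
Its neighbours: 3.
Then their neighbours: 1, 2.
Then next layer: 0.
Then next layer: 4.
Nothing further is reachable.

0, 1, 2, 3, 4, 7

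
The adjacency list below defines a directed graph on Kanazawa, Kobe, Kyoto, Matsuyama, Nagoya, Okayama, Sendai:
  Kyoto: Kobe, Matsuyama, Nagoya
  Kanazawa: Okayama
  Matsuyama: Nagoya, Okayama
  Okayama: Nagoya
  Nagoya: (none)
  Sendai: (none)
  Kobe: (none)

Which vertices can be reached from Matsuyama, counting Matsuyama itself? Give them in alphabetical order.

Matsuyama, Nagoya, Okayama

Start at Matsuyama.
Its neighbours: Nagoya, Okayama.
Nothing further is reachable.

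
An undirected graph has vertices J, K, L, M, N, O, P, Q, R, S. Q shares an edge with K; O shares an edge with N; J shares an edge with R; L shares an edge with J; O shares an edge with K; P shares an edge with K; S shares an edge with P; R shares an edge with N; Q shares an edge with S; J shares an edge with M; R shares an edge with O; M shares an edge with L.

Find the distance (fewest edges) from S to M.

Distance 0: S.
Distance 1: P, Q.
Distance 2: K.
Distance 3: O.
Distance 4: N, R.
Distance 5: J.
Distance 6: L, M — contains M.

6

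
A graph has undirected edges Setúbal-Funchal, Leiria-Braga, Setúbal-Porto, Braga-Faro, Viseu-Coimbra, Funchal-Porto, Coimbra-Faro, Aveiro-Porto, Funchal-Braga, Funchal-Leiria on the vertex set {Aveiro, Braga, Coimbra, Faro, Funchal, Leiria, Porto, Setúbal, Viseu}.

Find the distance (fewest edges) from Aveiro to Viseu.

Distance 0: Aveiro.
Distance 1: Porto.
Distance 2: Funchal, Setúbal.
Distance 3: Braga, Leiria.
Distance 4: Faro.
Distance 5: Coimbra.
Distance 6: Viseu — contains Viseu.

6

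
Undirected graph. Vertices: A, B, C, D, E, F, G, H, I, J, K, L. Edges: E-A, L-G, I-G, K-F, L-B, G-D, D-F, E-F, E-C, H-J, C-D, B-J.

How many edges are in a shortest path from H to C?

6

Distance 0: H.
Distance 1: J.
Distance 2: B.
Distance 3: L.
Distance 4: G.
Distance 5: D, I.
Distance 6: C, F — contains C.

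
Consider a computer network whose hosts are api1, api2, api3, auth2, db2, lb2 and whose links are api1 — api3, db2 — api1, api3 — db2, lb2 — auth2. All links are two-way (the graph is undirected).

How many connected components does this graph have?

3

From api1: component {api1, api3, db2}.
From api2: component {api2}.
From auth2: component {auth2, lb2}.
That's 3 components.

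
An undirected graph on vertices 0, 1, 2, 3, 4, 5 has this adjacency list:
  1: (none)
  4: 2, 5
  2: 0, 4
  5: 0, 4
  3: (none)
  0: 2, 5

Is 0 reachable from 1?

No

1 has no edges, so nothing is reachable from it.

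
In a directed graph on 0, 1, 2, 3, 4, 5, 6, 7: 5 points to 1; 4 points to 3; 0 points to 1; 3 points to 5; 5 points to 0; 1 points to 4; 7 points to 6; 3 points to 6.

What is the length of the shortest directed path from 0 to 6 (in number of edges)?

Distance 0: 0.
Distance 1: 1.
Distance 2: 4.
Distance 3: 3.
Distance 4: 5, 6 — contains 6.

4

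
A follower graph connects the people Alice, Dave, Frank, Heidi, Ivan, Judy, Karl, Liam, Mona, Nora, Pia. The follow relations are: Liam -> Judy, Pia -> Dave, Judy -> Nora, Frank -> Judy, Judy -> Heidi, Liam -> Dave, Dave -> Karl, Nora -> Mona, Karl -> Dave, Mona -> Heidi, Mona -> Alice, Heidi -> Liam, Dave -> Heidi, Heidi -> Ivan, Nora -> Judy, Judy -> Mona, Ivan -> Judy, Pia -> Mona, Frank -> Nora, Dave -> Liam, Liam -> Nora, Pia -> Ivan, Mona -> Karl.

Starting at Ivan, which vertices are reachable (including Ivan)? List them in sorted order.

Alice, Dave, Heidi, Ivan, Judy, Karl, Liam, Mona, Nora

Start at Ivan.
Its neighbours: Judy.
Then their neighbours: Heidi, Mona, Nora.
Then next layer: Alice, Karl, Liam.
Then next layer: Dave.
Nothing further is reachable.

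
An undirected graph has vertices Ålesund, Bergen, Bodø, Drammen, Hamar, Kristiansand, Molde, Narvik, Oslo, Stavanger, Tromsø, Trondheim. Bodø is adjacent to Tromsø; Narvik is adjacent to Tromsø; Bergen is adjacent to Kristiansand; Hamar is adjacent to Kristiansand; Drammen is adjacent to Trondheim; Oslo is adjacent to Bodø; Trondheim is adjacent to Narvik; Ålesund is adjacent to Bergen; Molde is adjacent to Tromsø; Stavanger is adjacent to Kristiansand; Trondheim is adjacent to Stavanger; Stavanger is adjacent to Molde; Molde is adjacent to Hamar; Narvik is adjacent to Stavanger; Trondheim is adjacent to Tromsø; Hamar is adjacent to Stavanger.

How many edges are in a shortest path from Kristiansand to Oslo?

Distance 0: Kristiansand.
Distance 1: Bergen, Hamar, Stavanger.
Distance 2: Ålesund, Molde, Narvik, Trondheim.
Distance 3: Drammen, Tromsø.
Distance 4: Bodø.
Distance 5: Oslo — contains Oslo.

5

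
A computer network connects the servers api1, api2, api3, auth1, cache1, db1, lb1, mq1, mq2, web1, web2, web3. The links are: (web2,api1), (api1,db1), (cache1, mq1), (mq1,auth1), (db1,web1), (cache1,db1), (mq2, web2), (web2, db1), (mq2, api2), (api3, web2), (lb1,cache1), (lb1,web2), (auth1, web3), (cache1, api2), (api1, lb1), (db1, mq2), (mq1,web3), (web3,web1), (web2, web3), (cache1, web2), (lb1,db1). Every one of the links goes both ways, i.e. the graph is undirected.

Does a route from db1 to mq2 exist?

Yes

Explore from db1.
Distance 1: reach api1, cache1, lb1, mq2, web1, web2.
Found mq2.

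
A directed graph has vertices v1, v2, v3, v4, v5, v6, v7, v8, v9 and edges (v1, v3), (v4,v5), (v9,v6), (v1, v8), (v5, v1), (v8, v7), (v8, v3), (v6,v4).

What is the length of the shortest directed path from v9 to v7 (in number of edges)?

6

Distance 0: v9.
Distance 1: v6.
Distance 2: v4.
Distance 3: v5.
Distance 4: v1.
Distance 5: v3, v8.
Distance 6: v7 — contains v7.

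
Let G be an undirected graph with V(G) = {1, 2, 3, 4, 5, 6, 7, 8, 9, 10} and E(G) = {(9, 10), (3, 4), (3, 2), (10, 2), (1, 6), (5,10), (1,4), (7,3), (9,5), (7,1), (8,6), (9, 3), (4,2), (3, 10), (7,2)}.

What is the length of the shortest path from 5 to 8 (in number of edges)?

6

Distance 0: 5.
Distance 1: 9, 10.
Distance 2: 2, 3.
Distance 3: 4, 7.
Distance 4: 1.
Distance 5: 6.
Distance 6: 8 — contains 8.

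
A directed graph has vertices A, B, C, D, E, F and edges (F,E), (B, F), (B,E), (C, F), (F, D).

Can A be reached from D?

D has no outgoing edges, so nothing is reachable from it.

No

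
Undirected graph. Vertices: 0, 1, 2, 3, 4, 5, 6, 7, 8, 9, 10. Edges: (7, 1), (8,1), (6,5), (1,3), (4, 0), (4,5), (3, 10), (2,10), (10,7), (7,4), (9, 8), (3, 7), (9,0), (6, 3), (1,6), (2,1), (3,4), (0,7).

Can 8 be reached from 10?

Yes

Explore from 10.
Distance 1: reach 2, 3, 7.
Distance 2: reach 0, 1, 4, 6.
Distance 3: reach 5, 8, 9.
Found 8.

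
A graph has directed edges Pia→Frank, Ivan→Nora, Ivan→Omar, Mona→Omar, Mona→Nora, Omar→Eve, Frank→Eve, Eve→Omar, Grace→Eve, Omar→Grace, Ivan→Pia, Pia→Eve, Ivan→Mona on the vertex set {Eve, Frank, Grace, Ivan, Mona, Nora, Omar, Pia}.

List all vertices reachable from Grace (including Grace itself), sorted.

Start at Grace.
Its neighbours: Eve.
Then their neighbours: Omar.
Nothing further is reachable.

Eve, Grace, Omar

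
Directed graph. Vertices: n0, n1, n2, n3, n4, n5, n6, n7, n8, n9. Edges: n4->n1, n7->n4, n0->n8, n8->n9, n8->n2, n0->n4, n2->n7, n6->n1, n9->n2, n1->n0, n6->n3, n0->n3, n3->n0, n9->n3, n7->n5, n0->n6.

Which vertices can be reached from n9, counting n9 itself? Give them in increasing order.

Start at n9.
Its neighbours: n2, n3.
Then their neighbours: n0, n7.
Then next layer: n4, n5, n6, n8.
Then next layer: n1.
Every vertex is now reached.

n0, n1, n2, n3, n4, n5, n6, n7, n8, n9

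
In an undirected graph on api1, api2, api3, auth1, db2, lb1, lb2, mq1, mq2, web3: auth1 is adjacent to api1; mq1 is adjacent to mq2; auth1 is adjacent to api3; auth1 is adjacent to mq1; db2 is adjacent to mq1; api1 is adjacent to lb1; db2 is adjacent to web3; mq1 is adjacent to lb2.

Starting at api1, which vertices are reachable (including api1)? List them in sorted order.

Start at api1.
Its neighbours: auth1, lb1.
Then their neighbours: api3, mq1.
Then next layer: db2, lb2, mq2.
Then next layer: web3.
Nothing further is reachable.

api1, api3, auth1, db2, lb1, lb2, mq1, mq2, web3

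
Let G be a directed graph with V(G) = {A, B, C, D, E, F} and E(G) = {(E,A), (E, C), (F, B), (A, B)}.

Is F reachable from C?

C has no outgoing edges, so nothing is reachable from it.

No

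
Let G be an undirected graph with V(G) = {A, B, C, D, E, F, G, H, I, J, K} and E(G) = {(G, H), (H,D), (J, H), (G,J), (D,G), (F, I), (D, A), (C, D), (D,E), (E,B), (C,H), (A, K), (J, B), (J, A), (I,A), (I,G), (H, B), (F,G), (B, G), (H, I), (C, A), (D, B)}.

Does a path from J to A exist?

Yes

Explore from J.
Distance 1: reach A, B, G, H.
Found A.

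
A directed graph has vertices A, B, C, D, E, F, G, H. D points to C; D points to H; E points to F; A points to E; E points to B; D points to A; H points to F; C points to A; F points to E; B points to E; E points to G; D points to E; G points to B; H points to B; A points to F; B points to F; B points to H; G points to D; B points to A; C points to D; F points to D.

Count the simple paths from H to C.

10

H→B→A→E→F→D→C
H→B→A→E→G→D→C
H→B→A→F→D→C
H→B→A→F→E→G→D→C
H→B→E→F→D→C
H→B→E→G→D→C
H→B→F→D→C
H→B→F→E→G→D→C
H→F→D→C
H→F→E→G→D→C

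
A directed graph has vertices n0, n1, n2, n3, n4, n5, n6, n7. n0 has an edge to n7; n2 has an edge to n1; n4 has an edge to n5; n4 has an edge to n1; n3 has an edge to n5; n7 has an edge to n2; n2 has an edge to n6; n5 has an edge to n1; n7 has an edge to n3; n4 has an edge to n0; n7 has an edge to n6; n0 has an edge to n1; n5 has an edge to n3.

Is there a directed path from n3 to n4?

Explore from n3.
Distance 1: reach n5.
Distance 2: reach n1.
The search from n3 is exhausted; no directed path reaches n4.

No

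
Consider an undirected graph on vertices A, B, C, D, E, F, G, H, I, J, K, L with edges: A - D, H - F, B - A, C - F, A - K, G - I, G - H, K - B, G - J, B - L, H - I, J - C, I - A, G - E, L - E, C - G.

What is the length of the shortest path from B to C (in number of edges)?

4

Distance 0: B.
Distance 1: A, K, L.
Distance 2: D, E, I.
Distance 3: G, H.
Distance 4: C, F, J — contains C.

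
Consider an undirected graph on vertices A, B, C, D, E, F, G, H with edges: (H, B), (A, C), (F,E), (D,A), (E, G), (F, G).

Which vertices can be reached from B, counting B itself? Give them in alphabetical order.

B, H

Start at B.
Its neighbours: H.
Nothing further is reachable.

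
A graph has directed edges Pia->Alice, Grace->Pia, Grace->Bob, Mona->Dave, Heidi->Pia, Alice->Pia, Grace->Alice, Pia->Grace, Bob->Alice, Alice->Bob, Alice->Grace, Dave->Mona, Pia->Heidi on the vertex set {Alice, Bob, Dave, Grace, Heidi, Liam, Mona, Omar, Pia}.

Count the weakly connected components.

From Alice: component {Alice, Bob, Grace, Heidi, Pia}.
From Dave: component {Dave, Mona}.
From Liam: component {Liam}.
From Omar: component {Omar}.
That's 4 components.

4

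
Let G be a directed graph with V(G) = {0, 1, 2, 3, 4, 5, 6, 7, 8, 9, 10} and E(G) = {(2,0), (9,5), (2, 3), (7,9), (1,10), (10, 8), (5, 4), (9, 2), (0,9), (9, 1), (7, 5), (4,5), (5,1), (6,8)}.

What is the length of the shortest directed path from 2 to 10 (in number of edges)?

4

Distance 0: 2.
Distance 1: 0, 3.
Distance 2: 9.
Distance 3: 1, 5.
Distance 4: 4, 10 — contains 10.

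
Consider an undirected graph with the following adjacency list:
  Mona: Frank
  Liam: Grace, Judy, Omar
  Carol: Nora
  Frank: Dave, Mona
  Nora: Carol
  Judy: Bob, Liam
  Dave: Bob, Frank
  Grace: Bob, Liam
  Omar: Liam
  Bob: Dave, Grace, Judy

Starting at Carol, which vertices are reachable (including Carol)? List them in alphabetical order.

Start at Carol.
Its neighbours: Nora.
Nothing further is reachable.

Carol, Nora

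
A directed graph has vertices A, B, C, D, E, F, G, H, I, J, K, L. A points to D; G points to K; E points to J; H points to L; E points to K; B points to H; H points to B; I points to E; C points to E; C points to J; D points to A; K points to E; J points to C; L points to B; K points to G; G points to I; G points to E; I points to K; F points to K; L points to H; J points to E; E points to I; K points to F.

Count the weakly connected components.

3

From A: component {A, D}.
From B: component {B, H, L}.
From C: component {C, E, F, G, I, J, K}.
That's 3 components.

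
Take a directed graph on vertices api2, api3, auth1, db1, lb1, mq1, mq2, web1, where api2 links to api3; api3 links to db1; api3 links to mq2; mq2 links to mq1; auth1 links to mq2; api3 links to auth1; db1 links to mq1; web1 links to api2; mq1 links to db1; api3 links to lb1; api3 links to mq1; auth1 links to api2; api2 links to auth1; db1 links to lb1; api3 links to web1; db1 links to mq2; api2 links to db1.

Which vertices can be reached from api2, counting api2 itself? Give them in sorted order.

api2, api3, auth1, db1, lb1, mq1, mq2, web1

Start at api2.
Its neighbours: api3, auth1, db1.
Then their neighbours: lb1, mq1, mq2, web1.
Every vertex is now reached.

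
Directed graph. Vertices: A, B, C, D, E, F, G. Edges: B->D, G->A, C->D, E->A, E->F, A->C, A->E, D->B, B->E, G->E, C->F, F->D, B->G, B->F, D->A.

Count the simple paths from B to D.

11

B→D
B→E→A→C→D
B→E→A→C→F→D
B→E→F→D
B→F→D
B→G→A→C→D
B→G→A→C→F→D
B→G→A→E→F→D
B→G→E→A→C→D
B→G→E→A→C→F→D
B→G→E→F→D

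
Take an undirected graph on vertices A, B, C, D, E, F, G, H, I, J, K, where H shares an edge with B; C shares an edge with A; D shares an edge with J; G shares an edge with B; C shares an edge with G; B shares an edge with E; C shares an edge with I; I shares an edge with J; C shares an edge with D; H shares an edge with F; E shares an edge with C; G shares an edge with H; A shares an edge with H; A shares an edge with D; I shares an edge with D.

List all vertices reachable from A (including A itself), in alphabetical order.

A, B, C, D, E, F, G, H, I, J

Start at A.
Its neighbours: C, D, H.
Then their neighbours: B, E, F, G, I, J.
Nothing further is reachable.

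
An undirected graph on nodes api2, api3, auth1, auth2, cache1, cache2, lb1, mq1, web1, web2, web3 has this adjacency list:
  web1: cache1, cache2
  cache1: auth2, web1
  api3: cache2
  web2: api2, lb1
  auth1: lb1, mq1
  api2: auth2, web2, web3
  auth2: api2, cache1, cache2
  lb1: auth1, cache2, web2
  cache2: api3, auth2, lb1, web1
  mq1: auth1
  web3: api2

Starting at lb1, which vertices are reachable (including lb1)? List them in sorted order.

Start at lb1.
Its neighbours: auth1, cache2, web2.
Then their neighbours: api2, api3, auth2, mq1, web1.
Then next layer: cache1, web3.
Every vertex is now reached.

api2, api3, auth1, auth2, cache1, cache2, lb1, mq1, web1, web2, web3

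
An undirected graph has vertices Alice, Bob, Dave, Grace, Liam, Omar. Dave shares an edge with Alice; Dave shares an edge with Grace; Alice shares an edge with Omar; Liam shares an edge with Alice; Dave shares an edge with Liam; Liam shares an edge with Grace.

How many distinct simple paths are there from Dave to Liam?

3

Dave–Alice–Liam
Dave–Grace–Liam
Dave–Liam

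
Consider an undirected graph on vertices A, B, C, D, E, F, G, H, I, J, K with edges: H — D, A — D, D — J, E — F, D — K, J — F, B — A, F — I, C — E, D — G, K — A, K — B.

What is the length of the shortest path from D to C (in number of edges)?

Distance 0: D.
Distance 1: A, G, H, J, K.
Distance 2: B, F.
Distance 3: E, I.
Distance 4: C — contains C.

4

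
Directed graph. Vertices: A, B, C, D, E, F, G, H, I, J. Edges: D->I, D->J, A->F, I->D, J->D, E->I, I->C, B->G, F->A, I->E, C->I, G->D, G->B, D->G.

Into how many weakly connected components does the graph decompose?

From A: component {A, F}.
From B: component {B, C, D, E, G, I, J}.
From H: component {H}.
That's 3 components.

3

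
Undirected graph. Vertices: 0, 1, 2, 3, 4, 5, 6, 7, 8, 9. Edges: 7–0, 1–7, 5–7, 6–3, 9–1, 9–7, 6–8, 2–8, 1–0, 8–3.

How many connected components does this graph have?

From 0: component {0, 1, 5, 7, 9}.
From 2: component {2, 3, 6, 8}.
From 4: component {4}.
That's 3 components.

3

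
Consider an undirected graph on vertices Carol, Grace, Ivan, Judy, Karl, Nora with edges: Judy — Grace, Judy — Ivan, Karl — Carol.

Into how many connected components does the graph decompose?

3

From Carol: component {Carol, Karl}.
From Grace: component {Grace, Ivan, Judy}.
From Nora: component {Nora}.
That's 3 components.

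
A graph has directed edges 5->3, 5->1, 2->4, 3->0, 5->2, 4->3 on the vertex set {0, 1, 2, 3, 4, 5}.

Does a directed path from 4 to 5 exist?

No

Explore from 4.
Distance 1: reach 3.
Distance 2: reach 0.
The search from 4 is exhausted; no directed path reaches 5.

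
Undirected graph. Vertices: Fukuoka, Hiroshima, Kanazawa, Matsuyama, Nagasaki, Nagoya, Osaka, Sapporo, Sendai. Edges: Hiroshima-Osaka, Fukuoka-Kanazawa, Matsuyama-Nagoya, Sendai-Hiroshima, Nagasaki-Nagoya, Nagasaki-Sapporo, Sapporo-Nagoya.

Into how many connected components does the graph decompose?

From Fukuoka: component {Fukuoka, Kanazawa}.
From Hiroshima: component {Hiroshima, Osaka, Sendai}.
From Matsuyama: component {Matsuyama, Nagasaki, Nagoya, Sapporo}.
That's 3 components.

3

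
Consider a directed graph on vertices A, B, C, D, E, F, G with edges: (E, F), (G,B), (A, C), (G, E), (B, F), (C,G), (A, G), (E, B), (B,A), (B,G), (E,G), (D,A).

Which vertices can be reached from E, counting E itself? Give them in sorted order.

Start at E.
Its neighbours: B, F, G.
Then their neighbours: A.
Then next layer: C.
Nothing further is reachable.

A, B, C, E, F, G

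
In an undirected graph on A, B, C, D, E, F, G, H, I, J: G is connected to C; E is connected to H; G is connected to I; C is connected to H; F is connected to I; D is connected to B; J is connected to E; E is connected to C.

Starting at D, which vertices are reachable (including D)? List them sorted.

Start at D.
Its neighbours: B.
Nothing further is reachable.

B, D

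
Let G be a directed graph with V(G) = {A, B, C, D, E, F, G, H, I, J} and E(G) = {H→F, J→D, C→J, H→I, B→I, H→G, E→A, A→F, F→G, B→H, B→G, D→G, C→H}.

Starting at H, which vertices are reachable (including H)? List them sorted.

Start at H.
Its neighbours: F, G, I.
Nothing further is reachable.

F, G, H, I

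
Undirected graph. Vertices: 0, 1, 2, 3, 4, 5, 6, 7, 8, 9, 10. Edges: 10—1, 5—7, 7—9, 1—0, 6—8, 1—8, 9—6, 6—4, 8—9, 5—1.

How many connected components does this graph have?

3

From 0: component {0, 1, 4, 5, 6, 7, 8, 9, 10}.
From 2: component {2}.
From 3: component {3}.
That's 3 components.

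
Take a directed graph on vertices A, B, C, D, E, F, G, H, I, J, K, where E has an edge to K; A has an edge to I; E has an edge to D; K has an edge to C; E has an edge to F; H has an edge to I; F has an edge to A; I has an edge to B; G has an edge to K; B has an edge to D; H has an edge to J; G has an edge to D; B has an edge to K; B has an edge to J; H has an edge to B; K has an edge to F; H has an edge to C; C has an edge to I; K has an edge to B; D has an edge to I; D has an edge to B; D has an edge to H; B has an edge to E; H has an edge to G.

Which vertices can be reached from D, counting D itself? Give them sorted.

A, B, C, D, E, F, G, H, I, J, K

Start at D.
Its neighbours: B, H, I.
Then their neighbours: C, E, G, J, K.
Then next layer: F.
Then next layer: A.
Every vertex is now reached.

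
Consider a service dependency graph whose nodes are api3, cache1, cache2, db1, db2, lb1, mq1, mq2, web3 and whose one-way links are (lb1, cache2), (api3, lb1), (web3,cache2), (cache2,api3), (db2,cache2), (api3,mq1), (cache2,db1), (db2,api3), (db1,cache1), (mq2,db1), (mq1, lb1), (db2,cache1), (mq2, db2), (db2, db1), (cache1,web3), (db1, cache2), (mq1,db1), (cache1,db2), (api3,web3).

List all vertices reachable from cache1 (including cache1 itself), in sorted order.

Start at cache1.
Its neighbours: db2, web3.
Then their neighbours: api3, cache2, db1.
Then next layer: lb1, mq1.
Nothing further is reachable.

api3, cache1, cache2, db1, db2, lb1, mq1, web3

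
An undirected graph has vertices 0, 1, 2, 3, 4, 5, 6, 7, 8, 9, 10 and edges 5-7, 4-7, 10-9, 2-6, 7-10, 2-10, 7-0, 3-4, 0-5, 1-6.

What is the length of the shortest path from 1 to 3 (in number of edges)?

Distance 0: 1.
Distance 1: 6.
Distance 2: 2.
Distance 3: 10.
Distance 4: 7, 9.
Distance 5: 0, 4, 5.
Distance 6: 3 — contains 3.

6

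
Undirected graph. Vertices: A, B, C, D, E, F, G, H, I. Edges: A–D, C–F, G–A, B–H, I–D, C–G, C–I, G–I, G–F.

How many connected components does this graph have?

From A: component {A, C, D, F, G, I}.
From B: component {B, H}.
From E: component {E}.
That's 3 components.

3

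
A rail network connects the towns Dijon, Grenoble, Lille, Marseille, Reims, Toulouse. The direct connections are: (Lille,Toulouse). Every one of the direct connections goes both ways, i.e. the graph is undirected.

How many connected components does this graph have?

From Dijon: component {Dijon}.
From Grenoble: component {Grenoble}.
From Lille: component {Lille, Toulouse}.
From Marseille: component {Marseille}.
From Reims: component {Reims}.
That's 5 components.

5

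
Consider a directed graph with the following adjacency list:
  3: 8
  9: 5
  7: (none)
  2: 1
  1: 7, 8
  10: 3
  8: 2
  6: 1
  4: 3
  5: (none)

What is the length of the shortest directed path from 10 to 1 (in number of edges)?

Distance 0: 10.
Distance 1: 3.
Distance 2: 8.
Distance 3: 2.
Distance 4: 1 — contains 1.

4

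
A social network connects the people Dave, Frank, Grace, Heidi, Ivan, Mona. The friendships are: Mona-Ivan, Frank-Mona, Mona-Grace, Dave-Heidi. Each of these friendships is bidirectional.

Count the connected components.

From Dave: component {Dave, Heidi}.
From Frank: component {Frank, Grace, Ivan, Mona}.
That's 2 components.

2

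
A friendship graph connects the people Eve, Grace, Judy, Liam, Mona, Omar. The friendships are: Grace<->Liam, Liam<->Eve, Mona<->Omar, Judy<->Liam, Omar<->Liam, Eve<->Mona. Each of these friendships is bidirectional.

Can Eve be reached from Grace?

Explore from Grace.
Distance 1: reach Liam.
Distance 2: reach Eve, Judy, Omar.
Found Eve.

Yes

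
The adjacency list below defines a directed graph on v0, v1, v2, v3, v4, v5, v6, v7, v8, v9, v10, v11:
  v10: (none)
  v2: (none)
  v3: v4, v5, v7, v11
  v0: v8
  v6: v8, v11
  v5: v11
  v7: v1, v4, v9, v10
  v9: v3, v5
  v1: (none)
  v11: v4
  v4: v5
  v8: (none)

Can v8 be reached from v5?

Explore from v5.
Distance 1: reach v11.
Distance 2: reach v4.
The search from v5 is exhausted; no directed path reaches v8.

No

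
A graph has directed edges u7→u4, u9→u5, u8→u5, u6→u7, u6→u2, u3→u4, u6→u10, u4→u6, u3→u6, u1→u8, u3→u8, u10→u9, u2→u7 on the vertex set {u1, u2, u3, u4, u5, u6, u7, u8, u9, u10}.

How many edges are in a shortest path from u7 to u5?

Distance 0: u7.
Distance 1: u4.
Distance 2: u6.
Distance 3: u2, u10.
Distance 4: u9.
Distance 5: u5 — contains u5.

5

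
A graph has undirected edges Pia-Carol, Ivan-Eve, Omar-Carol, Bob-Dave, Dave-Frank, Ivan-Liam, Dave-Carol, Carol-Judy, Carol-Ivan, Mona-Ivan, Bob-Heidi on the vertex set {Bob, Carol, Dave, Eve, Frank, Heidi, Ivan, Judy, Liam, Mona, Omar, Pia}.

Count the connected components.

From Bob: component {Bob, Carol, Dave, Eve, Frank, Heidi, Ivan, Judy, Liam, Mona, Omar, Pia}.
That's 1 component.

1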